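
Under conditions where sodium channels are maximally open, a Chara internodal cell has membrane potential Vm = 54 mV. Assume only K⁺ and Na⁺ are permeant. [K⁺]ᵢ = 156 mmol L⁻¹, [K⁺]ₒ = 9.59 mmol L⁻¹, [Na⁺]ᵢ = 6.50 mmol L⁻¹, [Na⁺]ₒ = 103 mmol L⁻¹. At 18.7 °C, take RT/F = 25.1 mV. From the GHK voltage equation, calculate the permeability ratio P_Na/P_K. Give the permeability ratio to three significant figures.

28.3

Let α = P_Na/P_K. GHK: Vm = 25.1·ln[(Kₒ + α·Naₒ)/(Kᵢ + α·Naᵢ)].
e^(Vm/25.1) = e^(54.0/25.1) = 8.5968
So 8.5968·(Kᵢ + α·Naᵢ) = Kₒ + α·Naₒ → α = (8.5968·156.0 − 9.59) / (103.0 − 8.5968·6.5)
α = (1341 − 9.59) / (103.0 − 55.88) = 1332/47.12 = 28.26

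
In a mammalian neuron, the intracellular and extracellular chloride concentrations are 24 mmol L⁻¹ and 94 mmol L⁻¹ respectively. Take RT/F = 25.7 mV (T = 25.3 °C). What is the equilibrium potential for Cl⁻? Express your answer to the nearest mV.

-35 mV

E = (25.7/z) · ln([Cl⁻]_out/[Cl⁻]_in) with z = -1.
For an anion, dividing by z = -1 reverses the sign.
= (25.7/-1) · ln(94/24) = -25.70 · ln(3.917)
= -25.70 · (1.3652) = -35.09 mV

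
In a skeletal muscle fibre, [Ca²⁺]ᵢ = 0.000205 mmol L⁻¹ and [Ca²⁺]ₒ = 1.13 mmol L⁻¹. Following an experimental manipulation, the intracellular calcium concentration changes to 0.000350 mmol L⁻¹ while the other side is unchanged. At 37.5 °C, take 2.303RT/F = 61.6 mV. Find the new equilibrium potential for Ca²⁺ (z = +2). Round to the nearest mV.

108 mV

After the shift: [Ca²⁺]_out = 1.13, [Ca²⁺]_in = 0.000350 mmol L⁻¹.
E_new = (61.6/2)·log₁₀(1.13/0.000350) = 30.80 · (3.5090) = 108.08 mV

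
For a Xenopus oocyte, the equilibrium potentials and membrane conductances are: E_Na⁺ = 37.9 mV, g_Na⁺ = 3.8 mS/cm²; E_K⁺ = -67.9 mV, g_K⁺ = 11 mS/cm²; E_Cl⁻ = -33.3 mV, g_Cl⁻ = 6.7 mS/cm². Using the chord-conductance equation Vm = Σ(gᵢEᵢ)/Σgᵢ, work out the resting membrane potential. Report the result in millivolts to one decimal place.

Σ gᵢEᵢ = 3.8·(37.9) + 11·(-67.9) + 6.7·(-33.3) = -825.99
Σ gᵢ = 3.8 + 11 + 6.7 = 21.5
Vm = -825.99 / 21.5 = -38.42 mV

-38.4 mV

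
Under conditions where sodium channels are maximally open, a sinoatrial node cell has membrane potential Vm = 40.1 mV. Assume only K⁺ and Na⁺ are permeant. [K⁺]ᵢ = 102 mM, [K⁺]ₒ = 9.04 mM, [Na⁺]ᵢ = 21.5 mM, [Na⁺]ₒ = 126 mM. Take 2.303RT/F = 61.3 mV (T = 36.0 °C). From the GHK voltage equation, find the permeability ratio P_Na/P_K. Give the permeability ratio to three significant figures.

Let α = P_Na/P_K. GHK: Vm = 61.3·log₁₀[(Kₒ + α·Naₒ)/(Kᵢ + α·Naᵢ)].
10^(Vm/61.3) = 10^(40.1/61.3) = 4.5098
So 4.5098·(Kᵢ + α·Naᵢ) = Kₒ + α·Naₒ → α = (4.5098·102.0 − 9.04) / (126.0 − 4.5098·21.5)
α = (460 − 9.04) / (126.0 − 96.96) = 451/29.04 = 15.53

15.5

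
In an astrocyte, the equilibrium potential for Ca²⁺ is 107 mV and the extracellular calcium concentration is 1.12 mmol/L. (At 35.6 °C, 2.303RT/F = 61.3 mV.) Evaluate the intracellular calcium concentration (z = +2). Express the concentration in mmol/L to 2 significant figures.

Nernst: E = (61.3/2) · log₁₀([out]/[in]), so log₁₀([out]/[in]) = 107.0 × 2 / 61.3 = 3.4910.
[out]/[in] = 10^(3.4910) = 3098.
[in] = 1.12 / 3098 = 0.0003616 mmol/L.

0.00036 mmol/L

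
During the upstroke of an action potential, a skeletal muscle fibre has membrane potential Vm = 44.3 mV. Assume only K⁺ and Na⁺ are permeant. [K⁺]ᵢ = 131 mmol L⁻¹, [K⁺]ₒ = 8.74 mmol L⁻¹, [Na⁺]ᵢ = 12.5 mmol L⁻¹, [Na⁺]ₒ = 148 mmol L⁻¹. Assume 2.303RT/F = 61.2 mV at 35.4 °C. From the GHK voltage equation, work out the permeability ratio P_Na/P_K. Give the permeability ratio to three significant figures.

8.37

Let α = P_Na/P_K. GHK: Vm = 61.2·log₁₀[(Kₒ + α·Naₒ)/(Kᵢ + α·Naᵢ)].
10^(Vm/61.2) = 10^(44.3/61.2) = 5.2949
So 5.2949·(Kᵢ + α·Naᵢ) = Kₒ + α·Naₒ → α = (5.2949·131.0 − 8.74) / (148.0 − 5.2949·12.5)
α = (693.6 − 8.74) / (148.0 − 66.19) = 684.9/81.81 = 8.371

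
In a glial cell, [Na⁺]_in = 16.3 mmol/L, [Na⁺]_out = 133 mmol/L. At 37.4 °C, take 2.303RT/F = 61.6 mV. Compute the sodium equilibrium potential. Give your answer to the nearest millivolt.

56 mV

E = (61.6/z) · log₁₀([Na⁺]_out/[Na⁺]_in) with z = +1.
= (61.6/1) · log₁₀(133/16.3) = 61.60 · log₁₀(8.16)
= 61.60 · (0.9117) = 56.16 mV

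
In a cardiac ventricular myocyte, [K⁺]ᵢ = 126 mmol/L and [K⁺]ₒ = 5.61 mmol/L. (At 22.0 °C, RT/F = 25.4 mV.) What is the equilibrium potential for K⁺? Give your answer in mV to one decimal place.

E = (25.4/z) · ln([K⁺]_out/[K⁺]_in) with z = +1.
= (25.4/1) · ln(5.61/126) = 25.40 · ln(0.04452)
= 25.40 · (-3.1117) = -79.04 mV

-79.0 mV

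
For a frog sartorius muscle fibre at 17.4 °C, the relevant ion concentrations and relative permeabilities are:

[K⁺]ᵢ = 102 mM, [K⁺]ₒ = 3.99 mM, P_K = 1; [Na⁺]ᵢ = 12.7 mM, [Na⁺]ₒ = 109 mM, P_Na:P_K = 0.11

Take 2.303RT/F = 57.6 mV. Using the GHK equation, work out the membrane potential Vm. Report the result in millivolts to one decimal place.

Vm = 57.6 · log₁₀[(Σ P·[cation]ₒ + Σ P·[anion]ᵢ) / (Σ P·[cation]ᵢ + Σ P·[anion]ₒ)]
Numerator = 1×3.99 + 0.11×109 = 15.98
Denominator = 1×102 + 0.11×12.7 = 103.4
Vm = 57.6 · log₁₀(0.15455) = 57.6 × (-0.8109) = -46.71 mV

-46.7 mV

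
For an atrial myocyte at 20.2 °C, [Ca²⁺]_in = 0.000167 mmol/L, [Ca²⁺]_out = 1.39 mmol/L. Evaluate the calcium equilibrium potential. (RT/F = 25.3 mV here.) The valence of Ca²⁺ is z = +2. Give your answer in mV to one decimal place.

114.2 mV

E = (25.3/z) · ln([Ca²⁺]_out/[Ca²⁺]_in) with z = +2.
= (25.3/2) · ln(1.39/0.000167) = 12.65 · ln(8323)
= 12.65 · (9.0268) = 114.19 mV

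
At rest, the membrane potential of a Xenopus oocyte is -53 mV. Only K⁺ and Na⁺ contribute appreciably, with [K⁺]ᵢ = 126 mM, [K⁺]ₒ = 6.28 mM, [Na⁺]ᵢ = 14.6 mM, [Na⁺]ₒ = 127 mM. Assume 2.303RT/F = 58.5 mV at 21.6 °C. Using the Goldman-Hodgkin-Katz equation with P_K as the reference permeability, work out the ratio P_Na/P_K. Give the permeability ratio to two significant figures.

Let α = P_Na/P_K. GHK: Vm = 58.5·log₁₀[(Kₒ + α·Naₒ)/(Kᵢ + α·Naᵢ)].
10^(Vm/58.5) = 10^(-53.0/58.5) = 0.12417
So 0.12417·(Kᵢ + α·Naᵢ) = Kₒ + α·Naₒ → α = (0.12417·126.0 − 6.28) / (127.0 − 0.12417·14.6)
α = (15.65 − 6.28) / (127.0 − 1.813) = 9.365/125.2 = 0.07481

0.075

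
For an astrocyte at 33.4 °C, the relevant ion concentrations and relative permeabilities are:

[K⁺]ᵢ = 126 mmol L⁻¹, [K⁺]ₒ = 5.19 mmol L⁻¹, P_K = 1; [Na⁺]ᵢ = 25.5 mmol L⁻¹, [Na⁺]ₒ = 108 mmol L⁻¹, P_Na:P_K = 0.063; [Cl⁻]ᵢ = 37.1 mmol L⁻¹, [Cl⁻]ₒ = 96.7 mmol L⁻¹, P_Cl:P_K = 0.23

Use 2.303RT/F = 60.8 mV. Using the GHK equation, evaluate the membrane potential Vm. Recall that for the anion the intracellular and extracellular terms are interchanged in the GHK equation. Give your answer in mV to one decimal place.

-52.5 mV

Vm = 60.8 · log₁₀[(Σ P·[cation]ₒ + Σ P·[anion]ᵢ) / (Σ P·[cation]ᵢ + Σ P·[anion]ₒ)]
Numerator = 1×5.19 + 0.063×108 + 0.23×37.1 = 20.53
Denominator = 1×126 + 0.063×25.5 + 0.23×96.7 = 149.8
Vm = 60.8 · log₁₀(0.13699) = 60.8 × (-0.8633) = -52.49 mV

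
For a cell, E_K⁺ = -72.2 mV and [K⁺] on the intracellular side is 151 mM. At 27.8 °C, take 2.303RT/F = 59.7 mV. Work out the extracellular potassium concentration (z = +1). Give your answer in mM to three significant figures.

9.32 mM

Nernst: E = (59.7/1) · log₁₀([out]/[in]), so log₁₀([out]/[in]) = -72.2 × 1 / 59.7 = -1.2094.
[out]/[in] = 10^(-1.2094) = 0.06175.
[out] = 0.06175 × 151 = 9.324 mM.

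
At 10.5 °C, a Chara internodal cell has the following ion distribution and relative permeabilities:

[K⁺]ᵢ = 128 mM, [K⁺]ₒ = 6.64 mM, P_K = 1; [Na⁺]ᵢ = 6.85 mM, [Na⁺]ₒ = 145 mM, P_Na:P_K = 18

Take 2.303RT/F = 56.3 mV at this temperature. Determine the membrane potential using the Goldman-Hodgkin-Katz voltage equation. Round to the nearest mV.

Vm = 56.3 · log₁₀[(Σ P·[cation]ₒ + Σ P·[anion]ᵢ) / (Σ P·[cation]ᵢ + Σ P·[anion]ₒ)]
Numerator = 1×6.64 + 18×145 = 2617
Denominator = 1×128 + 18×6.85 = 251.3
Vm = 56.3 · log₁₀(10.412) = 56.3 × (1.0176) = 57.29 mV

57 mV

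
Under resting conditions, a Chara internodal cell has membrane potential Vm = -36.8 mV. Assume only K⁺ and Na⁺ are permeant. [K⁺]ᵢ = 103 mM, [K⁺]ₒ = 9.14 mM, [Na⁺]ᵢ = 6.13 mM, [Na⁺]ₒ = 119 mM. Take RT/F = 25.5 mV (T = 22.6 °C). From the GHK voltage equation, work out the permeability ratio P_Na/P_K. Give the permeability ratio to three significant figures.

0.129

Let α = P_Na/P_K. GHK: Vm = 25.5·ln[(Kₒ + α·Naₒ)/(Kᵢ + α·Naᵢ)].
e^(Vm/25.5) = e^(-36.8/25.5) = 0.23619
So 0.23619·(Kᵢ + α·Naᵢ) = Kₒ + α·Naₒ → α = (0.23619·103.0 − 9.14) / (119.0 − 0.23619·6.13)
α = (24.33 − 9.14) / (119.0 − 1.448) = 15.19/117.6 = 0.1292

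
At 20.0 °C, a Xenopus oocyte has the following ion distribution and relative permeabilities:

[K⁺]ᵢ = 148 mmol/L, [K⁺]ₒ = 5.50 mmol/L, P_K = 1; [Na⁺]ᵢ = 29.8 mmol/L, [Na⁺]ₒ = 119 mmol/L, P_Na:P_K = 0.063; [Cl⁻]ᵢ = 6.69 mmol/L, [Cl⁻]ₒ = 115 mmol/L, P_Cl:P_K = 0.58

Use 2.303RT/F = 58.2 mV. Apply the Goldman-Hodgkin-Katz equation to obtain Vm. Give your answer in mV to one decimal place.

Vm = 58.2 · log₁₀[(Σ P·[cation]ₒ + Σ P·[anion]ᵢ) / (Σ P·[cation]ᵢ + Σ P·[anion]ₒ)]
Numerator = 1×5.50 + 0.063×119 + 0.58×6.69 = 16.88
Denominator = 1×148 + 0.063×29.8 + 0.58×115 = 216.6
Vm = 58.2 · log₁₀(0.077927) = 58.2 × (-1.1083) = -64.50 mV

-64.5 mV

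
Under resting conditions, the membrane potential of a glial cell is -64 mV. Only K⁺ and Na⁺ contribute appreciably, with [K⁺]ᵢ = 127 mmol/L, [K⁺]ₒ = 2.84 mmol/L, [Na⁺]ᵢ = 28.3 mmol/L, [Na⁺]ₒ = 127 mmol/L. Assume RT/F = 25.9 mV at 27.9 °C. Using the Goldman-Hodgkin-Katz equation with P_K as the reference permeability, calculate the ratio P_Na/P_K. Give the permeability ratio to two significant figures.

0.063

Let α = P_Na/P_K. GHK: Vm = 25.9·ln[(Kₒ + α·Naₒ)/(Kᵢ + α·Naᵢ)].
e^(Vm/25.9) = e^(-64.0/25.9) = 0.084497
So 0.084497·(Kᵢ + α·Naᵢ) = Kₒ + α·Naₒ → α = (0.084497·127.0 − 2.84) / (127.0 − 0.084497·28.3)
α = (10.73 − 2.84) / (127.0 − 2.391) = 7.891/124.6 = 0.06333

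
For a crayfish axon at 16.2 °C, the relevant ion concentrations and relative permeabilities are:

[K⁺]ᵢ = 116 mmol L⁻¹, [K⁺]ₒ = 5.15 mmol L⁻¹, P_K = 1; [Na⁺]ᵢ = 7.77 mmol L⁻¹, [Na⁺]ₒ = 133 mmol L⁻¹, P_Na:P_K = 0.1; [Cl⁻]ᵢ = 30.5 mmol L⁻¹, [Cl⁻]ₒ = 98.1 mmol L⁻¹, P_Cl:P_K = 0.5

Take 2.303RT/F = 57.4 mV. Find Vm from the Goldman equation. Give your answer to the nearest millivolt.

-40 mV

Vm = 57.4 · log₁₀[(Σ P·[cation]ₒ + Σ P·[anion]ᵢ) / (Σ P·[cation]ᵢ + Σ P·[anion]ₒ)]
Numerator = 1×5.15 + 0.1×133 + 0.5×30.5 = 33.7
Denominator = 1×116 + 0.1×7.77 + 0.5×98.1 = 165.8
Vm = 57.4 · log₁₀(0.20322) = 57.4 × (-0.6920) = -39.72 mV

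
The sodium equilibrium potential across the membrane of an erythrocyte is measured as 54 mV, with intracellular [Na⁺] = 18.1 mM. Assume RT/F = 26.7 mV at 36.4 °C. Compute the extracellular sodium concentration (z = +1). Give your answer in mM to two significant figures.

Nernst: E = (26.7/1) · ln([out]/[in]), so ln([out]/[in]) = 54.0 × 1 / 26.7 = 2.0225.
[out]/[in] = e^(2.0225) = 7.557.
[out] = 7.557 × 18.1 = 136.8 mM.

140 mM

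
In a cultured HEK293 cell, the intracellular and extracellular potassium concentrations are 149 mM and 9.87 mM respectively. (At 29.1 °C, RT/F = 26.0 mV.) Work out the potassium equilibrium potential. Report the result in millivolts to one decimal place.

-70.6 mV

E = (26.0/z) · ln([K⁺]_out/[K⁺]_in) with z = +1.
= (26.0/1) · ln(9.87/149) = 26.00 · ln(0.06624)
= 26.00 · (-2.7144) = -70.58 mV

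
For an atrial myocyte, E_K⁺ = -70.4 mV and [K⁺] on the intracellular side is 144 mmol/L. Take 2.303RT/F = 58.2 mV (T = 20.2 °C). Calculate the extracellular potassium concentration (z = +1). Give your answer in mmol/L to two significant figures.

Nernst: E = (58.2/1) · log₁₀([out]/[in]), so log₁₀([out]/[in]) = -70.4 × 1 / 58.2 = -1.2096.
[out]/[in] = 10^(-1.2096) = 0.06171.
[out] = 0.06171 × 144 = 8.887 mmol/L.

8.9 mmol/L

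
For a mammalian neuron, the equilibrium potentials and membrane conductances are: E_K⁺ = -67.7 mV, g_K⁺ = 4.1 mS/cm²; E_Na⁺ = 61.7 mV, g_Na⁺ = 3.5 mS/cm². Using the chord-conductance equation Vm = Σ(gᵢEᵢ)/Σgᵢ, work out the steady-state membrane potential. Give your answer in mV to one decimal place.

-8.1 mV

Σ gᵢEᵢ = 4.1·(-67.7) + 3.5·(61.7) = -61.62
Σ gᵢ = 4.1 + 3.5 = 7.6
Vm = -61.62 / 7.6 = -8.11 mV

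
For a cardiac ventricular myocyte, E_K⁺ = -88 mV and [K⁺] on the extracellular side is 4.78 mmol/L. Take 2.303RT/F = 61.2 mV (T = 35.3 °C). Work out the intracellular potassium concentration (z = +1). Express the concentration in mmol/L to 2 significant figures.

130 mmol/L

Nernst: E = (61.2/1) · log₁₀([out]/[in]), so log₁₀([out]/[in]) = -88.0 × 1 / 61.2 = -1.4379.
[out]/[in] = 10^(-1.4379) = 0.03648.
[in] = 4.78 / 0.03648 = 131 mmol/L.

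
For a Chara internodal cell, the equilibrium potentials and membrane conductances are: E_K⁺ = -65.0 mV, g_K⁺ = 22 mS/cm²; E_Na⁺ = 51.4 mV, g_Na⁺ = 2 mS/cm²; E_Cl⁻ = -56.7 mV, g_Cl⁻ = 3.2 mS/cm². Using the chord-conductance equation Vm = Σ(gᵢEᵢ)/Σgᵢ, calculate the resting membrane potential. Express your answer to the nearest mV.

Σ gᵢEᵢ = 22·(-65.0) + 2·(51.4) + 3.2·(-56.7) = -1508.64
Σ gᵢ = 22 + 2 + 3.2 = 27.2
Vm = -1508.64 / 27.2 = -55.46 mV

-55 mV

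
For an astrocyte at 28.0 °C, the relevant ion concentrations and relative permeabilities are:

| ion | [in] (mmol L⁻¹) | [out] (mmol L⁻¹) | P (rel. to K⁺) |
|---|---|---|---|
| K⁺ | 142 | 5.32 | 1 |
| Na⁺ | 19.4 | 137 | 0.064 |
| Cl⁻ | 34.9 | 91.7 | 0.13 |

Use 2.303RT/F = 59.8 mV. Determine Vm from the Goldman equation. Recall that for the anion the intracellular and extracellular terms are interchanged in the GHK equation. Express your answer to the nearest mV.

-55 mV

Vm = 59.8 · log₁₀[(Σ P·[cation]ₒ + Σ P·[anion]ᵢ) / (Σ P·[cation]ᵢ + Σ P·[anion]ₒ)]
Numerator = 1×5.32 + 0.064×137 + 0.13×34.9 = 18.62
Denominator = 1×142 + 0.064×19.4 + 0.13×91.7 = 155.2
Vm = 59.8 · log₁₀(0.12004) = 59.8 × (-0.9207) = -55.06 mV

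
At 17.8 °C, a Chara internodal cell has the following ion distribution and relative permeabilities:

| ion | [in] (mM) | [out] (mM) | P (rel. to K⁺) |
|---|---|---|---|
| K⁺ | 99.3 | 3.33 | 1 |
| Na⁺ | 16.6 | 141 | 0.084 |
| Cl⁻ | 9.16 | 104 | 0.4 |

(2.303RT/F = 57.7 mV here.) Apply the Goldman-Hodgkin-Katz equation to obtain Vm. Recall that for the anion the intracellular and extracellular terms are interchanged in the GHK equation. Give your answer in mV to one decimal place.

Vm = 57.7 · log₁₀[(Σ P·[cation]ₒ + Σ P·[anion]ᵢ) / (Σ P·[cation]ᵢ + Σ P·[anion]ₒ)]
Numerator = 1×3.33 + 0.084×141 + 0.4×9.16 = 18.84
Denominator = 1×99.3 + 0.084×16.6 + 0.4×104 = 142.3
Vm = 57.7 · log₁₀(0.13239) = 57.7 × (-0.8782) = -50.67 mV

-50.7 mV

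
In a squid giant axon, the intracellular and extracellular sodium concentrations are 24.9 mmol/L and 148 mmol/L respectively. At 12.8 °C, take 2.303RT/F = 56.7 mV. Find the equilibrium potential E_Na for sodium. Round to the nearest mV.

E = (56.7/z) · log₁₀([Na⁺]_out/[Na⁺]_in) with z = +1.
= (56.7/1) · log₁₀(148/24.9) = 56.70 · log₁₀(5.944)
= 56.70 · (0.7741) = 43.89 mV

44 mV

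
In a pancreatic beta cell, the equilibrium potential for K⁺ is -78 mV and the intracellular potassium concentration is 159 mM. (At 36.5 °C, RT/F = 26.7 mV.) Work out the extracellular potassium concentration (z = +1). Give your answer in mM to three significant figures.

Nernst: E = (26.7/1) · ln([out]/[in]), so ln([out]/[in]) = -78.0 × 1 / 26.7 = -2.9213.
[out]/[in] = e^(-2.9213) = 0.05386.
[out] = 0.05386 × 159 = 8.564 mM.

8.56 mM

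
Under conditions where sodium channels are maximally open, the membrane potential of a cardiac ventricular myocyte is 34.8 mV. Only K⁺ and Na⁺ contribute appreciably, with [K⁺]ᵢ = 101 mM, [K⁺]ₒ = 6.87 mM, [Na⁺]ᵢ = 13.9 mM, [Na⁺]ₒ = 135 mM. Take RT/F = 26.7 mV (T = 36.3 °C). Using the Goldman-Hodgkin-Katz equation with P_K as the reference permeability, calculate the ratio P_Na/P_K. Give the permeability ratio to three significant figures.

Let α = P_Na/P_K. GHK: Vm = 26.7·ln[(Kₒ + α·Naₒ)/(Kᵢ + α·Naᵢ)].
e^(Vm/26.7) = e^(34.8/26.7) = 3.6817
So 3.6817·(Kᵢ + α·Naᵢ) = Kₒ + α·Naₒ → α = (3.6817·101.0 − 6.87) / (135.0 − 3.6817·13.9)
α = (371.9 − 6.87) / (135.0 − 51.18) = 365/83.82 = 4.354

4.35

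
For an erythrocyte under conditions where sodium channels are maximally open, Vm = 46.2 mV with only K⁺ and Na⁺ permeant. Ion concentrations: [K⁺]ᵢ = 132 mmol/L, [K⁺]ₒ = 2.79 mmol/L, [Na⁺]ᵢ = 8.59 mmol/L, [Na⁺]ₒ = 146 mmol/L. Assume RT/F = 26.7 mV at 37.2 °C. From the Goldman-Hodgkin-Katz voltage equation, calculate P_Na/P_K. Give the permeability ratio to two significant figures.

Let α = P_Na/P_K. GHK: Vm = 26.7·ln[(Kₒ + α·Naₒ)/(Kᵢ + α·Naᵢ)].
e^(Vm/26.7) = e^(46.2/26.7) = 5.6426
So 5.6426·(Kᵢ + α·Naᵢ) = Kₒ + α·Naₒ → α = (5.6426·132.0 − 2.79) / (146.0 − 5.6426·8.59)
α = (744.8 − 2.79) / (146.0 − 48.47) = 742/97.53 = 7.608

7.6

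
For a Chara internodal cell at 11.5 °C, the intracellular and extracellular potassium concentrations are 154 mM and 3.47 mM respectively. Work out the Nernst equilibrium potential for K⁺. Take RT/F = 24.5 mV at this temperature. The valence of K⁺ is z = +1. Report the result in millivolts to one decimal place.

-92.9 mV

E = (24.5/z) · ln([K⁺]_out/[K⁺]_in) with z = +1.
= (24.5/1) · ln(3.47/154) = 24.50 · ln(0.02253)
= 24.50 · (-3.7928) = -92.92 mV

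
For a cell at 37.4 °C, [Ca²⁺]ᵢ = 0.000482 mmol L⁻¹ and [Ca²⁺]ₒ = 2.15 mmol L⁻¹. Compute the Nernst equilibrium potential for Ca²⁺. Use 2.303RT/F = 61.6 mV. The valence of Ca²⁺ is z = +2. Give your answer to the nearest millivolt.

112 mV

E = (61.6/z) · log₁₀([Ca²⁺]_out/[Ca²⁺]_in) with z = +2.
= (61.6/2) · log₁₀(2.15/0.000482) = 30.80 · log₁₀(4461)
= 30.80 · (3.6494) = 112.40 mV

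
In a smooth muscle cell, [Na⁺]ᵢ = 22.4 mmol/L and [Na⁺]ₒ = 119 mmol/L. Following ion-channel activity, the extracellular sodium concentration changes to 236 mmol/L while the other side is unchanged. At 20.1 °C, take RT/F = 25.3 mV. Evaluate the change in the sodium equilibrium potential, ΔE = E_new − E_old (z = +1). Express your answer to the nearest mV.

17 mV

E_old = (25.3/1)·ln(119/22.4) = 42.25 mV
E_new = (25.3/1)·ln(236/22.4) = 59.58 mV
ΔE = 59.58 − (42.25) = 17.32 mV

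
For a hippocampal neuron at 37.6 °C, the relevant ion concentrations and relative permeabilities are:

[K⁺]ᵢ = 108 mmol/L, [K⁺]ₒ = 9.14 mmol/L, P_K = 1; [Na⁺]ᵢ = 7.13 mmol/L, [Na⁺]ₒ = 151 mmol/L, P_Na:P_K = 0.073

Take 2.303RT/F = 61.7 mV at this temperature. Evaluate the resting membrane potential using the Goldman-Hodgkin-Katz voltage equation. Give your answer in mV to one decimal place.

-45.1 mV

Vm = 61.7 · log₁₀[(Σ P·[cation]ₒ + Σ P·[anion]ᵢ) / (Σ P·[cation]ᵢ + Σ P·[anion]ₒ)]
Numerator = 1×9.14 + 0.073×151 = 20.16
Denominator = 1×108 + 0.073×7.13 = 108.5
Vm = 61.7 · log₁₀(0.1858) = 61.7 × (-0.7310) = -45.10 mV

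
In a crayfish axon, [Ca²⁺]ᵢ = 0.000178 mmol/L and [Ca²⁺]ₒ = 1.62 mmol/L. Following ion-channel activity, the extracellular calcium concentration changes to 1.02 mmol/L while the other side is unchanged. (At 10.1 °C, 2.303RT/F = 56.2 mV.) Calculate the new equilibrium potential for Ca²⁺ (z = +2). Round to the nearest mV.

After the shift: [Ca²⁺]_out = 1.02, [Ca²⁺]_in = 0.000178 mmol/L.
E_new = (56.2/2)·log₁₀(1.02/0.000178) = 28.10 · (3.7582) = 105.60 mV

106 mV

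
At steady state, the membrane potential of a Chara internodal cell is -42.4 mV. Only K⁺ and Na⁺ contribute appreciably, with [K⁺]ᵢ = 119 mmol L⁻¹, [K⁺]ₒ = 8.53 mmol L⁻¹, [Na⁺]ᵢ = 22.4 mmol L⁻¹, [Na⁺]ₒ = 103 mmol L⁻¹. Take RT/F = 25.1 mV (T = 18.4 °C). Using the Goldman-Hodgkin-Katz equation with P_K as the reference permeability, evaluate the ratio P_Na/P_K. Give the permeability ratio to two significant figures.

0.14

Let α = P_Na/P_K. GHK: Vm = 25.1·ln[(Kₒ + α·Naₒ)/(Kᵢ + α·Naᵢ)].
e^(Vm/25.1) = e^(-42.4/25.1) = 0.18466
So 0.18466·(Kᵢ + α·Naᵢ) = Kₒ + α·Naₒ → α = (0.18466·119.0 − 8.53) / (103.0 − 0.18466·22.4)
α = (21.97 − 8.53) / (103.0 − 4.136) = 13.44/98.86 = 0.136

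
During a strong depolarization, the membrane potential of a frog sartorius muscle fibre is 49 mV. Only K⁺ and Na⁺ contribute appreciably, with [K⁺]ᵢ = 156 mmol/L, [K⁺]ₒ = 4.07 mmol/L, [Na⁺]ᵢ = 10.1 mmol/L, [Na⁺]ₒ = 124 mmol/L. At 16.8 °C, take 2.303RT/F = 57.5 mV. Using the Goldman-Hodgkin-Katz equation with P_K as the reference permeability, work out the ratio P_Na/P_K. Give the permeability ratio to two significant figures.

Let α = P_Na/P_K. GHK: Vm = 57.5·log₁₀[(Kₒ + α·Naₒ)/(Kᵢ + α·Naᵢ)].
10^(Vm/57.5) = 10^(49.0/57.5) = 7.115
So 7.115·(Kᵢ + α·Naᵢ) = Kₒ + α·Naₒ → α = (7.115·156.0 − 4.07) / (124.0 − 7.115·10.1)
α = (1110 − 4.07) / (124.0 − 71.86) = 1106/52.14 = 21.21

21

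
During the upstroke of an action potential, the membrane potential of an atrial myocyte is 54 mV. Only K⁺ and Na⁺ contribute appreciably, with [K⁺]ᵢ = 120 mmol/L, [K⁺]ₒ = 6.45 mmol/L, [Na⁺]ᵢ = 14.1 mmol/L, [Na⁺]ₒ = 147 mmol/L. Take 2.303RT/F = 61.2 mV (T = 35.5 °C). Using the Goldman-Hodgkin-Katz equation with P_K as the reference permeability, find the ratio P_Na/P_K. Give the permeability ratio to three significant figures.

Let α = P_Na/P_K. GHK: Vm = 61.2·log₁₀[(Kₒ + α·Naₒ)/(Kᵢ + α·Naᵢ)].
10^(Vm/61.2) = 10^(54.0/61.2) = 7.627
So 7.627·(Kᵢ + α·Naᵢ) = Kₒ + α·Naₒ → α = (7.627·120.0 − 6.45) / (147.0 − 7.627·14.1)
α = (915.2 − 6.45) / (147.0 − 107.5) = 908.8/39.46 = 23.03

23.0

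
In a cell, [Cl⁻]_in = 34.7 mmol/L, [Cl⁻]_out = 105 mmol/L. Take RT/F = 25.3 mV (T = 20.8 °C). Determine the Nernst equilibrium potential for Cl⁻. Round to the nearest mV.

-28 mV

E = (25.3/z) · ln([Cl⁻]_out/[Cl⁻]_in) with z = -1.
For an anion, dividing by z = -1 reverses the sign.
= (25.3/-1) · ln(105/34.7) = -25.30 · ln(3.026)
= -25.30 · (1.1072) = -28.01 mV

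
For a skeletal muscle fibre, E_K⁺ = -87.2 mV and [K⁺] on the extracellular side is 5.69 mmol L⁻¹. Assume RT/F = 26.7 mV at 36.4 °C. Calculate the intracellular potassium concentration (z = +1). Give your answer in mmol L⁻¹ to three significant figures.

Nernst: E = (26.7/1) · ln([out]/[in]), so ln([out]/[in]) = -87.2 × 1 / 26.7 = -3.2659.
[out]/[in] = e^(-3.2659) = 0.03816.
[in] = 5.69 / 0.03816 = 149.1 mmol L⁻¹.

149 mmol L⁻¹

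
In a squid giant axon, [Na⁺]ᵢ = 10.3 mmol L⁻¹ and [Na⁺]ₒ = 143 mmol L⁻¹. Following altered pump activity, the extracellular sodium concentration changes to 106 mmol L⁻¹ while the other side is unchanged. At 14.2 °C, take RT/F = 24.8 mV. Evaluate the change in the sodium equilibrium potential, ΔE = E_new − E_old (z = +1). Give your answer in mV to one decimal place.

E_old = (24.8/1)·ln(143/10.3) = 65.24 mV
E_new = (24.8/1)·ln(106/10.3) = 57.82 mV
ΔE = 57.82 − (65.24) = -7.43 mV

-7.4 mV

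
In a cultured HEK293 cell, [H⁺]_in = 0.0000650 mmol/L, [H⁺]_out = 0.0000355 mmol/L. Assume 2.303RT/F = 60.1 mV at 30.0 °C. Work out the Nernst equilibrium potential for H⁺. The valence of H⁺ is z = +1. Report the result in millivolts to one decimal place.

E = (60.1/z) · log₁₀([H⁺]_out/[H⁺]_in) with z = +1.
= (60.1/1) · log₁₀(0.0000355/0.0000650) = 60.10 · log₁₀(0.5462)
= 60.10 · (-0.2627) = -15.79 mV

-15.8 mV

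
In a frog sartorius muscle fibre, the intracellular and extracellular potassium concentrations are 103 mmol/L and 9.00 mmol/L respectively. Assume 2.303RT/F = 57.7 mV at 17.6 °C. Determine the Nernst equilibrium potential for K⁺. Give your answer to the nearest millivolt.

E = (57.7/z) · log₁₀([K⁺]_out/[K⁺]_in) with z = +1.
= (57.7/1) · log₁₀(9.00/103) = 57.70 · log₁₀(0.08738)
= 57.70 · (-1.0586) = -61.08 mV

-61 mV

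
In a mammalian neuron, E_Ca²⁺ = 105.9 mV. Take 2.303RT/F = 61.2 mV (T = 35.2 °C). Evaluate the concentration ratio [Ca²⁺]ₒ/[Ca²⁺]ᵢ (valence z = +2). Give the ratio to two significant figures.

log₁₀([out]/[in]) = E·z/(61.2) = 105.9 × 2 / 61.2 = 3.4608
[out]/[in] = 10^(3.4608) = 2889

2900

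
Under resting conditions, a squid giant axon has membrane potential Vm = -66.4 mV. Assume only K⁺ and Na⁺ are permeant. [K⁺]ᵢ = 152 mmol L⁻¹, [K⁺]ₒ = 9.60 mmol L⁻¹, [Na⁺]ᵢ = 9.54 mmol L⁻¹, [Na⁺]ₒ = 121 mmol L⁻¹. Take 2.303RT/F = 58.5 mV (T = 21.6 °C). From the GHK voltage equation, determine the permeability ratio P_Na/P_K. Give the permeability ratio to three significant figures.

0.0128

Let α = P_Na/P_K. GHK: Vm = 58.5·log₁₀[(Kₒ + α·Naₒ)/(Kᵢ + α·Naᵢ)].
10^(Vm/58.5) = 10^(-66.4/58.5) = 0.073275
So 0.073275·(Kᵢ + α·Naᵢ) = Kₒ + α·Naₒ → α = (0.073275·152.0 − 9.6) / (121.0 − 0.073275·9.54)
α = (11.14 − 9.6) / (121.0 − 0.699) = 1.538/120.3 = 0.01278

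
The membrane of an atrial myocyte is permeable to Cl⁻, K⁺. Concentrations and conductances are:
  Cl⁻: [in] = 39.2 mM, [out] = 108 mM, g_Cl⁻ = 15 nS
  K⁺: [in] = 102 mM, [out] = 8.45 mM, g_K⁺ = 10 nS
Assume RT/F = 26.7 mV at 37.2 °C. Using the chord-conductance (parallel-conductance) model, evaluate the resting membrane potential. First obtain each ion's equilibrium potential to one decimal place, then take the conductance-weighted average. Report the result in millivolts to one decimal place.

-42.9 mV

E_Cl⁻ = (26.7/-1)·ln(108/39.2) = -27.1 mV
E_K⁺ = (26.7/1)·ln(8.45/102) = -66.5 mV
Vm = (Σ gᵢEᵢ)/(Σ gᵢ) = (15·-27.1 + 10·-66.5) / (15 + 10)
= -1071.50 / 25 = -42.86 mV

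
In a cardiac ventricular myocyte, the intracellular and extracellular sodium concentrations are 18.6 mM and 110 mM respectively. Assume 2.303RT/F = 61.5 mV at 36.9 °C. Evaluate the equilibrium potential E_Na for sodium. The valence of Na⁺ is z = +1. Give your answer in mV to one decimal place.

47.5 mV

E = (61.5/z) · log₁₀([Na⁺]_out/[Na⁺]_in) with z = +1.
= (61.5/1) · log₁₀(110/18.6) = 61.50 · log₁₀(5.914)
= 61.50 · (0.7719) = 47.47 mV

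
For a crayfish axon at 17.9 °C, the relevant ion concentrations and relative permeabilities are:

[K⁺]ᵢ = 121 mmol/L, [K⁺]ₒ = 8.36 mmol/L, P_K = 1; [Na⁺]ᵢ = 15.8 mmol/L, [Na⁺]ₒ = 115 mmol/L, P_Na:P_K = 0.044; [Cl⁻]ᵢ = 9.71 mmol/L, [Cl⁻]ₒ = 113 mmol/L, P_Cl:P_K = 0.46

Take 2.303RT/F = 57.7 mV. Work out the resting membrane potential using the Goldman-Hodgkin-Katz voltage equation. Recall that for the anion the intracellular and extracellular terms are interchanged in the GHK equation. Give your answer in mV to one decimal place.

Vm = 57.7 · log₁₀[(Σ P·[cation]ₒ + Σ P·[anion]ᵢ) / (Σ P·[cation]ᵢ + Σ P·[anion]ₒ)]
Numerator = 1×8.36 + 0.044×115 + 0.46×9.71 = 17.89
Denominator = 1×121 + 0.044×15.8 + 0.46×113 = 173.7
Vm = 57.7 · log₁₀(0.10299) = 57.7 × (-0.9872) = -56.96 mV

-57.0 mV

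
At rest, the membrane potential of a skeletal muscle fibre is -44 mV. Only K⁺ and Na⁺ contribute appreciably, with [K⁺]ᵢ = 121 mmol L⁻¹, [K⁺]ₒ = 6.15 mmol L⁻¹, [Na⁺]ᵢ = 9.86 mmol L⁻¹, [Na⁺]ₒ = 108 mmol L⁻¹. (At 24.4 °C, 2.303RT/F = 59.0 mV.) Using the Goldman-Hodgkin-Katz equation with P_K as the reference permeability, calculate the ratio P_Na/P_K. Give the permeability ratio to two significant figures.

0.15

Let α = P_Na/P_K. GHK: Vm = 59.0·log₁₀[(Kₒ + α·Naₒ)/(Kᵢ + α·Naᵢ)].
10^(Vm/59.0) = 10^(-44.0/59.0) = 0.17957
So 0.17957·(Kᵢ + α·Naᵢ) = Kₒ + α·Naₒ → α = (0.17957·121.0 − 6.15) / (108.0 − 0.17957·9.86)
α = (21.73 − 6.15) / (108.0 − 1.771) = 15.58/106.2 = 0.1466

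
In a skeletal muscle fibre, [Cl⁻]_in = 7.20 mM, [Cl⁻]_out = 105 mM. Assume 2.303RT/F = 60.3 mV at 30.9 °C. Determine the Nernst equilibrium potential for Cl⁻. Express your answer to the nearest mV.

-70 mV

E = (60.3/z) · log₁₀([Cl⁻]_out/[Cl⁻]_in) with z = -1.
For an anion, dividing by z = -1 reverses the sign.
= (60.3/-1) · log₁₀(105/7.20) = -60.30 · log₁₀(14.58)
= -60.30 · (1.1639) = -70.18 mV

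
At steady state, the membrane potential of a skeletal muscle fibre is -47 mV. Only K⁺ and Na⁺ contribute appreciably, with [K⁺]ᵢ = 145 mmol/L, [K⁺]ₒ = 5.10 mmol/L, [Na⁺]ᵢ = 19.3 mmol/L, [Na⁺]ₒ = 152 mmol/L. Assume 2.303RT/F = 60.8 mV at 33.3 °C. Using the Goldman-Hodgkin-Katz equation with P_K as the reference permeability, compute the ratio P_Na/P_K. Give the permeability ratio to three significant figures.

0.130

Let α = P_Na/P_K. GHK: Vm = 60.8·log₁₀[(Kₒ + α·Naₒ)/(Kᵢ + α·Naᵢ)].
10^(Vm/60.8) = 10^(-47.0/60.8) = 0.16865
So 0.16865·(Kᵢ + α·Naᵢ) = Kₒ + α·Naₒ → α = (0.16865·145.0 − 5.1) / (152.0 − 0.16865·19.3)
α = (24.45 − 5.1) / (152.0 − 3.255) = 19.35/148.7 = 0.1301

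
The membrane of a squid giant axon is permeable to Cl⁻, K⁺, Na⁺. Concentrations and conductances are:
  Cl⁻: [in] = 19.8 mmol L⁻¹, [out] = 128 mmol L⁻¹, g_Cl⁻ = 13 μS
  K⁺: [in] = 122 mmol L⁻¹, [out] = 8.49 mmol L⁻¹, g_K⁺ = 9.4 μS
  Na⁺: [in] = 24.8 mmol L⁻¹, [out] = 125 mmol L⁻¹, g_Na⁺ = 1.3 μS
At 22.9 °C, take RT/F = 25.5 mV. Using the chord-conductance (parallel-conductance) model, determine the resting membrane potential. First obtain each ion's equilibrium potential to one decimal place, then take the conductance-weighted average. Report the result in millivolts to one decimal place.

E_Cl⁻ = (25.5/-1)·ln(128/19.8) = -47.6 mV
E_K⁺ = (25.5/1)·ln(8.49/122) = -68.0 mV
E_Na⁺ = (25.5/1)·ln(125/24.8) = 41.2 mV
Vm = (Σ gᵢEᵢ)/(Σ gᵢ) = (13·-47.6 + 9.4·-68.0 + 1.3·41.2) / (13 + 9.4 + 1.3)
= -1204.44 / 23.7 = -50.82 mV

-50.8 mV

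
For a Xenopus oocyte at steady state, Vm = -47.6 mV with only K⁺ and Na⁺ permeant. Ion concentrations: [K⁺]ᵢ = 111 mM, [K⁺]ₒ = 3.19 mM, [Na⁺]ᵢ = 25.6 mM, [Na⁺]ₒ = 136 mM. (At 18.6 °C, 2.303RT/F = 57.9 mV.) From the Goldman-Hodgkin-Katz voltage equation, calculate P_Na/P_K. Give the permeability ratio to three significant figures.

Let α = P_Na/P_K. GHK: Vm = 57.9·log₁₀[(Kₒ + α·Naₒ)/(Kᵢ + α·Naᵢ)].
10^(Vm/57.9) = 10^(-47.6/57.9) = 0.15062
So 0.15062·(Kᵢ + α·Naᵢ) = Kₒ + α·Naₒ → α = (0.15062·111.0 − 3.19) / (136.0 − 0.15062·25.6)
α = (16.72 − 3.19) / (136.0 − 3.856) = 13.53/132.1 = 0.1024

0.102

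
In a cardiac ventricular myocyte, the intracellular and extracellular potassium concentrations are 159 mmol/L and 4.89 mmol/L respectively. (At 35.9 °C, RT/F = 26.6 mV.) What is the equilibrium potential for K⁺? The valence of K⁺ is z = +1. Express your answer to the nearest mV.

-93 mV

E = (26.6/z) · ln([K⁺]_out/[K⁺]_in) with z = +1.
= (26.6/1) · ln(4.89/159) = 26.60 · ln(0.03075)
= 26.60 · (-3.4817) = -92.61 mV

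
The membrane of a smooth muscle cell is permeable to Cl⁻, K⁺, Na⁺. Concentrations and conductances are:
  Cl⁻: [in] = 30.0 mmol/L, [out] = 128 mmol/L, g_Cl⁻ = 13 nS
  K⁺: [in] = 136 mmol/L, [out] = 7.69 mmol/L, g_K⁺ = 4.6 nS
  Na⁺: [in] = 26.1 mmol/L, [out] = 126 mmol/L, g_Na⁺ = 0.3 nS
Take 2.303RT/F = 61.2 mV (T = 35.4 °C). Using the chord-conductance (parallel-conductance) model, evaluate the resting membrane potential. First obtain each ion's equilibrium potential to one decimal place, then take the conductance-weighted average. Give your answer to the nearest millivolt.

E_Cl⁻ = (61.2/-1)·log₁₀(128/30.0) = -38.6 mV
E_K⁺ = (61.2/1)·log₁₀(7.69/136) = -76.4 mV
E_Na⁺ = (61.2/1)·log₁₀(126/26.1) = 41.8 mV
Vm = (Σ gᵢEᵢ)/(Σ gᵢ) = (13·-38.6 + 4.6·-76.4 + 0.3·41.8) / (13 + 4.6 + 0.3)
= -840.70 / 17.9 = -46.97 mV

-47 mV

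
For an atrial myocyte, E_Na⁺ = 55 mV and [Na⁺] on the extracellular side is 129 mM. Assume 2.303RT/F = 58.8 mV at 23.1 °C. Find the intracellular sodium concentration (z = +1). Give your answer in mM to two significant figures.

15 mM

Nernst: E = (58.8/1) · log₁₀([out]/[in]), so log₁₀([out]/[in]) = 55.0 × 1 / 58.8 = 0.9354.
[out]/[in] = 10^(0.9354) = 8.617.
[in] = 129 / 8.617 = 14.97 mM.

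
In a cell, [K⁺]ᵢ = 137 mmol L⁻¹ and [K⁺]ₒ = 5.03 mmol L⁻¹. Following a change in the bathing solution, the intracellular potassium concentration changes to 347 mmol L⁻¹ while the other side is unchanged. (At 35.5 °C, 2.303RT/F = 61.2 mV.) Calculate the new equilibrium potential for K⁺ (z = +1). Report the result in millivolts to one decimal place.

-112.5 mV

After the shift: [K⁺]_out = 5.03, [K⁺]_in = 347 mmol L⁻¹.
E_new = (61.2/1)·log₁₀(5.03/347) = 61.20 · (-1.8388) = -112.53 mV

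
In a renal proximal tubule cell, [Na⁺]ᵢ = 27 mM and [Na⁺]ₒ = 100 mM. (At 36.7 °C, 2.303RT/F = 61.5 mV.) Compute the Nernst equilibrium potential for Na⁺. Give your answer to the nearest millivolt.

35 mV

E = (61.5/z) · log₁₀([Na⁺]_out/[Na⁺]_in) with z = +1.
= (61.5/1) · log₁₀(100/27) = 61.50 · log₁₀(3.704)
= 61.50 · (0.5686) = 34.97 mV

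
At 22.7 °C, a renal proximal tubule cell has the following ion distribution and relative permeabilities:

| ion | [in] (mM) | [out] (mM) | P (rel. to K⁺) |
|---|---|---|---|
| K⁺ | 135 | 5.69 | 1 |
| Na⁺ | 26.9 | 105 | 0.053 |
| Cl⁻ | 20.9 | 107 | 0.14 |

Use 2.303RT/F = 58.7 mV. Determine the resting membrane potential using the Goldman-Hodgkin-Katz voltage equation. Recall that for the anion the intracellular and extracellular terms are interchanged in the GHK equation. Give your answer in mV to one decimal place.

-60.4 mV

Vm = 58.7 · log₁₀[(Σ P·[cation]ₒ + Σ P·[anion]ᵢ) / (Σ P·[cation]ᵢ + Σ P·[anion]ₒ)]
Numerator = 1×5.69 + 0.053×105 + 0.14×20.9 = 14.18
Denominator = 1×135 + 0.053×26.9 + 0.14×107 = 151.4
Vm = 58.7 · log₁₀(0.093662) = 58.7 × (-1.0284) = -60.37 mV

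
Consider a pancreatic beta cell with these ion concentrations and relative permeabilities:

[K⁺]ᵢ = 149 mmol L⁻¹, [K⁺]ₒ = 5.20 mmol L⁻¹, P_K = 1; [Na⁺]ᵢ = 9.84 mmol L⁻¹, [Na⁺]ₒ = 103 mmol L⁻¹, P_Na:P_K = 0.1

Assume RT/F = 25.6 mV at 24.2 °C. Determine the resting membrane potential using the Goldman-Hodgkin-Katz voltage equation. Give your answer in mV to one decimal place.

Vm = 25.6 · ln[(Σ P·[cation]ₒ + Σ P·[anion]ᵢ) / (Σ P·[cation]ᵢ + Σ P·[anion]ₒ)]
Numerator = 1×5.20 + 0.1×103 = 15.5
Denominator = 1×149 + 0.1×9.84 = 150
Vm = 25.6 · ln(0.10334) = 25.6 × (-2.2697) = -58.10 mV

-58.1 mV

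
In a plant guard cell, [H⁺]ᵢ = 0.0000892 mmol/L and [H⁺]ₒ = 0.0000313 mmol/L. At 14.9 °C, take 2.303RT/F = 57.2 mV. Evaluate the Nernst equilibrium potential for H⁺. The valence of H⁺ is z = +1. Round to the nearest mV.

-26 mV

E = (57.2/z) · log₁₀([H⁺]_out/[H⁺]_in) with z = +1.
= (57.2/1) · log₁₀(0.0000313/0.0000892) = 57.20 · log₁₀(0.3509)
= 57.20 · (-0.4548) = -26.02 mV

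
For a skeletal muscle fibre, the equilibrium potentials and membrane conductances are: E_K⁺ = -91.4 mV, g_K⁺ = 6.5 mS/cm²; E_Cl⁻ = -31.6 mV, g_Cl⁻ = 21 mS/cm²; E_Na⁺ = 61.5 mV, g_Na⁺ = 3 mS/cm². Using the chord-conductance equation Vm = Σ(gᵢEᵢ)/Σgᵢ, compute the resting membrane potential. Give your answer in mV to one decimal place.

Σ gᵢEᵢ = 6.5·(-91.4) + 21·(-31.6) + 3·(61.5) = -1073.20
Σ gᵢ = 6.5 + 21 + 3 = 30.5
Vm = -1073.20 / 30.5 = -35.19 mV

-35.2 mV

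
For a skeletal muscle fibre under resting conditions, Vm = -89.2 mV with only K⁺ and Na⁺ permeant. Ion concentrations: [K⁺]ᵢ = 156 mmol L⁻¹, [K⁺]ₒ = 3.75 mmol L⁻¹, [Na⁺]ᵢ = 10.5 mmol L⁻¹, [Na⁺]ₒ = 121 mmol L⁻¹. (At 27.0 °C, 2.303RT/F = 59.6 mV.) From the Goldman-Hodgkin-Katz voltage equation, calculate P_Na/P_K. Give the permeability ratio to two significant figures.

Let α = P_Na/P_K. GHK: Vm = 59.6·log₁₀[(Kₒ + α·Naₒ)/(Kᵢ + α·Naᵢ)].
10^(Vm/59.6) = 10^(-89.2/59.6) = 0.031868
So 0.031868·(Kᵢ + α·Naᵢ) = Kₒ + α·Naₒ → α = (0.031868·156.0 − 3.75) / (121.0 − 0.031868·10.5)
α = (4.971 − 3.75) / (121.0 − 0.3346) = 1.221/120.7 = 0.01012

0.010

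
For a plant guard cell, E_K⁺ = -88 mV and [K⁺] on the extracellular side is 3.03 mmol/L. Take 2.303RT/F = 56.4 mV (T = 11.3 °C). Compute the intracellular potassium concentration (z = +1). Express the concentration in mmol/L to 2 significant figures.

Nernst: E = (56.4/1) · log₁₀([out]/[in]), so log₁₀([out]/[in]) = -88.0 × 1 / 56.4 = -1.5603.
[out]/[in] = 10^(-1.5603) = 0.02752.
[in] = 3.03 / 0.02752 = 110.1 mmol/L.

110 mmol/L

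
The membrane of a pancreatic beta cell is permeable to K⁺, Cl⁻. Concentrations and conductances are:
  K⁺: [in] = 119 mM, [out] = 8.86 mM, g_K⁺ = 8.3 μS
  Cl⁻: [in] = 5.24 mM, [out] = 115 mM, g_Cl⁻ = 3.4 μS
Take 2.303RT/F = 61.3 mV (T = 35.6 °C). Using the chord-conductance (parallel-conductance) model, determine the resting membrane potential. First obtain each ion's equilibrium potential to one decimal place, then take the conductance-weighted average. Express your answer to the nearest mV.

-73 mV

E_K⁺ = (61.3/1)·log₁₀(8.86/119) = -69.2 mV
E_Cl⁻ = (61.3/-1)·log₁₀(115/5.24) = -82.2 mV
Vm = (Σ gᵢEᵢ)/(Σ gᵢ) = (8.3·-69.2 + 3.4·-82.2) / (8.3 + 3.4)
= -853.84 / 11.7 = -72.98 mV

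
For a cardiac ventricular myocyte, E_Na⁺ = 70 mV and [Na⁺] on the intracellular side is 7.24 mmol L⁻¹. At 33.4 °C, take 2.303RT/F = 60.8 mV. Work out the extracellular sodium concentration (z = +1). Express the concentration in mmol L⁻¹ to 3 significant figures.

103 mmol L⁻¹

Nernst: E = (60.8/1) · log₁₀([out]/[in]), so log₁₀([out]/[in]) = 70.0 × 1 / 60.8 = 1.1513.
[out]/[in] = 10^(1.1513) = 14.17.
[out] = 14.17 × 7.24 = 102.6 mmol L⁻¹.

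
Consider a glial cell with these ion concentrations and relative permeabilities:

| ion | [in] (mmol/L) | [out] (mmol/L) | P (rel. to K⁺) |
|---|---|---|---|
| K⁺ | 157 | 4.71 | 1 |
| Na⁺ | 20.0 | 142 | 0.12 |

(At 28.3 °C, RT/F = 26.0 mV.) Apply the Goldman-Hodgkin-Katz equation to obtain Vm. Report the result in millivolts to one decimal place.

Vm = 26.0 · ln[(Σ P·[cation]ₒ + Σ P·[anion]ᵢ) / (Σ P·[cation]ᵢ + Σ P·[anion]ₒ)]
Numerator = 1×4.71 + 0.12×142 = 21.75
Denominator = 1×157 + 0.12×20.0 = 159.4
Vm = 26.0 · ln(0.13645) = 26.0 × (-1.9918) = -51.79 mV

-51.8 mV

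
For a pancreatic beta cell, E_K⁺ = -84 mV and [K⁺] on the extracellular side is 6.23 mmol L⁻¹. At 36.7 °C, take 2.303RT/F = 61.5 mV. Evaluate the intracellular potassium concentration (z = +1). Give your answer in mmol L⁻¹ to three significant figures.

Nernst: E = (61.5/1) · log₁₀([out]/[in]), so log₁₀([out]/[in]) = -84.0 × 1 / 61.5 = -1.3659.
[out]/[in] = 10^(-1.3659) = 0.04307.
[in] = 6.23 / 0.04307 = 144.7 mmol L⁻¹.

145 mmol L⁻¹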